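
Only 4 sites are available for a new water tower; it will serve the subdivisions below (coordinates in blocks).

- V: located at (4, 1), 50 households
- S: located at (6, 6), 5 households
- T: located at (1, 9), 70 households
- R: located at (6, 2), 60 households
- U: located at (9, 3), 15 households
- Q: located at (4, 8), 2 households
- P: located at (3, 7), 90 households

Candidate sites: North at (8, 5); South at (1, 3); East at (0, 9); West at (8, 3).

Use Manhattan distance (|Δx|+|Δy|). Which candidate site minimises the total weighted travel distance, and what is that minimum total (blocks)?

Total weighted distance at each candidate:
  North (8, 5): total = 2174
  South (1, 3): total = 1746
  East (0, 9): total = 2180
  West (8, 3): total = 2258
Minimum is at South with total 1746 blocks.

South, total 1746 blocks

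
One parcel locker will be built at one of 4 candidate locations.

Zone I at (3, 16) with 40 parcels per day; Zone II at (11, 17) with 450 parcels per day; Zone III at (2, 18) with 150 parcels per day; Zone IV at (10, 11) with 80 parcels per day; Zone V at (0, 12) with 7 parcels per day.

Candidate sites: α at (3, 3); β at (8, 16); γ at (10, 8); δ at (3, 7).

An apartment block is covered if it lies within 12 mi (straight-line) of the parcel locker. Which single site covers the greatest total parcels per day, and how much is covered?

β, covering 727

Coverage radius r = 12 mi; a point is covered iff (Δx)²+(Δy)² ≤ 12² = 144.
  α (3, 3): covers {Zone IV, Zone V} → 87
  β (8, 16): covers {Zone I, Zone II, Zone III, Zone IV, Zone V} → 727
  γ (10, 8): covers {Zone I, Zone II, Zone IV, Zone V} → 577
  δ (3, 7): covers {Zone I, Zone III, Zone IV, Zone V} → 277
Maximum coverage at β: 727 parcels per day.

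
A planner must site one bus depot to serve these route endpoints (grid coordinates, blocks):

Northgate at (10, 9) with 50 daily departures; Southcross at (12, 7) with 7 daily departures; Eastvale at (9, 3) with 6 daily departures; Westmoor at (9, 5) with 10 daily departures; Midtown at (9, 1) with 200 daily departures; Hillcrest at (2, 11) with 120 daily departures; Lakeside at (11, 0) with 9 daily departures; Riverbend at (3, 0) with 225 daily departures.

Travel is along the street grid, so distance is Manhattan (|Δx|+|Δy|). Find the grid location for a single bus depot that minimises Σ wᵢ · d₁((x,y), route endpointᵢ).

(3, 1)

Manhattan distance separates: Σwᵢ(|x−xᵢ|+|y−yᵢ|) = Σwᵢ|x−xᵢ| + Σwᵢ|y−yᵢ|, so x and y are optimised independently as 1-D weighted medians.
Total weight W = 627; half = 313.5.
x-coordinate, sorted with cumulative weight:
  x=2 (Hillcrest, w=120) cum 120
  x=3 (Riverbend, w=225) cum 345  ← median
  x=9 (Eastvale, w=6) cum 351
  x=9 (Westmoor, w=10) cum 361
  x=9 (Midtown, w=200) cum 561
  x=10 (Northgate, w=50) cum 611
  x=11 (Lakeside, w=9) cum 620
  x=12 (Southcross, w=7) cum 627
⇒ x* = 3
y-coordinate, sorted with cumulative weight:
  y=0 (Lakeside, w=9) cum 9
  y=0 (Riverbend, w=225) cum 234
  y=1 (Midtown, w=200) cum 434  ← median
  y=3 (Eastvale, w=6) cum 440
  y=5 (Westmoor, w=10) cum 450
  y=7 (Southcross, w=7) cum 457
  y=9 (Northgate, w=50) cum 507
  y=11 (Hillcrest, w=120) cum 627
⇒ y* = 1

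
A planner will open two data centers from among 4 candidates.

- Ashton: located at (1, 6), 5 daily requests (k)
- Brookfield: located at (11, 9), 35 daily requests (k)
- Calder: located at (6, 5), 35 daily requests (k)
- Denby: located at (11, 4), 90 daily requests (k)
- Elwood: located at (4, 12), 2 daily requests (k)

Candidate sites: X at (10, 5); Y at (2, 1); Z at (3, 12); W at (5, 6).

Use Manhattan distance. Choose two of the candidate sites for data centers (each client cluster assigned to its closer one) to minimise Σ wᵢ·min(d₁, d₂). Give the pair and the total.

Evaluate every pair (each demand assigned to the nearer of the two):
  {X, W}: total = 459
  {X, Z}: total = 537
  {X, Y}: total = 551
  {Z, W}: total = 1127
  {Y, W}: total = 1139
  {Y, Z}: total = 1777
Best pair: {X, W} with total 459.

{X, W}, total 459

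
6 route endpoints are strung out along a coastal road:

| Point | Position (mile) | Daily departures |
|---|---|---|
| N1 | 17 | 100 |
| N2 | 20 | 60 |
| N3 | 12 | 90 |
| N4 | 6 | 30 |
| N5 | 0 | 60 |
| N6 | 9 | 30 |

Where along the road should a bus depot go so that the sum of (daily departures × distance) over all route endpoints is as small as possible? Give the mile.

For a sum of weighted absolute distances on a line, the optimum is the weighted median (not the mean). Total weight W = 370; half-weight = 185.
Sort by position and accumulate weight:
  mile 0 (N5, w=60) → cum 60
  mile 6 (N4, w=30) → cum 90
  mile 9 (N6, w=30) → cum 120
  mile 12 (N3, w=90) → cum 210  ≥ 185 → median here
  mile 17 (N1, w=100) → cum 310
  mile 20 (N2, w=60) → cum 370
Optimal location: mile 12.

x = 12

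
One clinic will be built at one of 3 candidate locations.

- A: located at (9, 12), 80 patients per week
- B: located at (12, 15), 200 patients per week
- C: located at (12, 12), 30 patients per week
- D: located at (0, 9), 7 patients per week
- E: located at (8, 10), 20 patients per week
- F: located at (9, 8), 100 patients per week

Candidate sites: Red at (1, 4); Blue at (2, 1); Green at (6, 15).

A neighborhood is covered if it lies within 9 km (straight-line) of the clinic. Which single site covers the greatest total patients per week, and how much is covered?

Coverage radius r = 9 km; a point is covered iff (Δx)²+(Δy)² ≤ 9² = 81.
  Red (1, 4): covers {D, F} → 107
  Blue (2, 1): covers {D} → 7
  Green (6, 15): covers {A, B, C, D, E, F} → 437
Maximum coverage at Green: 437 patients per week.

Green, covering 437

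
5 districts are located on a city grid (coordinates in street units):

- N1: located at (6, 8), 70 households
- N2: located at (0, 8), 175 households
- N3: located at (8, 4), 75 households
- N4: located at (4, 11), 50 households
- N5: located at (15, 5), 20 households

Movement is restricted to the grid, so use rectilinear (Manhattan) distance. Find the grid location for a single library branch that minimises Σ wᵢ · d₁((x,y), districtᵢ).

Manhattan distance separates: Σwᵢ(|x−xᵢ|+|y−yᵢ|) = Σwᵢ|x−xᵢ| + Σwᵢ|y−yᵢ|, so x and y are optimised independently as 1-D weighted medians.
Total weight W = 390; half = 195.
x-coordinate, sorted with cumulative weight:
  x=0 (N2, w=175) cum 175
  x=4 (N4, w=50) cum 225  ← median
  x=6 (N1, w=70) cum 295
  x=8 (N3, w=75) cum 370
  x=15 (N5, w=20) cum 390
⇒ x* = 4
y-coordinate, sorted with cumulative weight:
  y=4 (N3, w=75) cum 75
  y=5 (N5, w=20) cum 95
  y=8 (N1, w=70) cum 165
  y=8 (N2, w=175) cum 340  ← median
  y=11 (N4, w=50) cum 390
⇒ y* = 8

(4, 8)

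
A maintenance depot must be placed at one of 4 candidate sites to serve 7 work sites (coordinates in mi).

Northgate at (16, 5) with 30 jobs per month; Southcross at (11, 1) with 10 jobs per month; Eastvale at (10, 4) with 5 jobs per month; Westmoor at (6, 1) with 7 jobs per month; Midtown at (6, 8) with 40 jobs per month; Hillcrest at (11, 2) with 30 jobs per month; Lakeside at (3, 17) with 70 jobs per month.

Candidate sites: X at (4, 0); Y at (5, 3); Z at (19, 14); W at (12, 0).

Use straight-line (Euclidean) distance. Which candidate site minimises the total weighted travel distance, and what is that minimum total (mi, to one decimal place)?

Y, total 1816.2 mi

Total weighted distance at each candidate:
  X (4, 0): total = 2252.7
  Y (5, 3): total = 1816.2
  Z (19, 14): total = 2778.1
  W (12, 0): total = 2084.7
Minimum is at Y with total 1816.2 mi.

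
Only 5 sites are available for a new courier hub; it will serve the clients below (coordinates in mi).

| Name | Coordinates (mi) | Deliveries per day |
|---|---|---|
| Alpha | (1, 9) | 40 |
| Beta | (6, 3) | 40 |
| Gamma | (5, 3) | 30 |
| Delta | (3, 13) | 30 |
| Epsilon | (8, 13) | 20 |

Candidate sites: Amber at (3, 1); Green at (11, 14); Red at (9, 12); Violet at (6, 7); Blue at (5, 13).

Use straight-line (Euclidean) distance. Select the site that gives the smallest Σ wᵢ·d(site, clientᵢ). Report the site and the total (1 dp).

Total weighted distance at each candidate:
  Amber (3, 1): total = 1178.9
  Green (11, 14): total = 1611.5
  Red (9, 12): total = 1227.5
  Violet (6, 7): total = 826.8
  Blue (5, 13): total = 1048.3
Minimum is at Violet with total 826.8 mi.

Violet, total 826.8 mi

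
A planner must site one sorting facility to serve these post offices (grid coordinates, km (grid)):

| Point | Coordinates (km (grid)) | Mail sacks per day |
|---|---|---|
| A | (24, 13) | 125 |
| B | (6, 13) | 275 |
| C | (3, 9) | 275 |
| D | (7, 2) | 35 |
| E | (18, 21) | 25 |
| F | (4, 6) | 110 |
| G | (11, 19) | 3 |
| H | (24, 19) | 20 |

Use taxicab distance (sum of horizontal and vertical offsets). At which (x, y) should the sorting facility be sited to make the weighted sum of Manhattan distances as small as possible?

(6, 13)

Manhattan distance separates: Σwᵢ(|x−xᵢ|+|y−yᵢ|) = Σwᵢ|x−xᵢ| + Σwᵢ|y−yᵢ|, so x and y are optimised independently as 1-D weighted medians.
Total weight W = 868; half = 434.
x-coordinate, sorted with cumulative weight:
  x=3 (C, w=275) cum 275
  x=4 (F, w=110) cum 385
  x=6 (B, w=275) cum 660  ← median
  x=7 (D, w=35) cum 695
  x=11 (G, w=3) cum 698
  x=18 (E, w=25) cum 723
  x=24 (A, w=125) cum 848
  x=24 (H, w=20) cum 868
⇒ x* = 6
y-coordinate, sorted with cumulative weight:
  y=2 (D, w=35) cum 35
  y=6 (F, w=110) cum 145
  y=9 (C, w=275) cum 420
  y=13 (A, w=125) cum 545  ← median
  y=13 (B, w=275) cum 820
  y=19 (G, w=3) cum 823
  y=19 (H, w=20) cum 843
  y=21 (E, w=25) cum 868
⇒ y* = 13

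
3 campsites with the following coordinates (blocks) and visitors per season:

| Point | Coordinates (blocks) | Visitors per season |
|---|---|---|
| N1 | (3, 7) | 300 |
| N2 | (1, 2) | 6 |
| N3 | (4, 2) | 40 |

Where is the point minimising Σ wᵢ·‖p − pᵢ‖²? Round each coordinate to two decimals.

The minimiser of Σwᵢ‖p−pᵢ‖² is the weighted centroid p* = (Σwᵢpᵢ)/(Σwᵢ).
Σwᵢ = 346.
Σwᵢxᵢ = 300·3 + 6·1 + 40·4 = 1066.
Σwᵢyᵢ = 300·7 + 6·2 + 40·2 = 2192.
x* = 1066/346 = 3.08, y* = 2192/346 = 6.34.

(3.08, 6.34)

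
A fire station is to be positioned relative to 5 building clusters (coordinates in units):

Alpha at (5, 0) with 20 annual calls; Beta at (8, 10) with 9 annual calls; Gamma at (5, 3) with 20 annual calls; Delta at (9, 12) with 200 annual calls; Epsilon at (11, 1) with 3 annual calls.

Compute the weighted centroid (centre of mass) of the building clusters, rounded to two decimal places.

The minimiser of Σwᵢ‖p−pᵢ‖² is the weighted centroid p* = (Σwᵢpᵢ)/(Σwᵢ).
Σwᵢ = 252.
Σwᵢxᵢ = 20·5 + 9·8 + 20·5 + 200·9 + 3·11 = 2105.
Σwᵢyᵢ = 20·0 + 9·10 + 20·3 + 200·12 + 3·1 = 2553.
x* = 2105/252 = 8.35, y* = 2553/252 = 10.13.

(8.35, 10.13)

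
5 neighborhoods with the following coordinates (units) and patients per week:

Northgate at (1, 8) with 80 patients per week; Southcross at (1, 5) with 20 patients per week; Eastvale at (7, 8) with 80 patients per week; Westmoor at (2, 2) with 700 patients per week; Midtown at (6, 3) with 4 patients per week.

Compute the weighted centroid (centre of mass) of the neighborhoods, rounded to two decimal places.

(2.36, 3.16)

The minimiser of Σwᵢ‖p−pᵢ‖² is the weighted centroid p* = (Σwᵢpᵢ)/(Σwᵢ).
Σwᵢ = 884.
Σwᵢxᵢ = 80·1 + 20·1 + 80·7 + 700·2 + 4·6 = 2084.
Σwᵢyᵢ = 80·8 + 20·5 + 80·8 + 700·2 + 4·3 = 2792.
x* = 2084/884 = 2.36, y* = 2792/884 = 3.16.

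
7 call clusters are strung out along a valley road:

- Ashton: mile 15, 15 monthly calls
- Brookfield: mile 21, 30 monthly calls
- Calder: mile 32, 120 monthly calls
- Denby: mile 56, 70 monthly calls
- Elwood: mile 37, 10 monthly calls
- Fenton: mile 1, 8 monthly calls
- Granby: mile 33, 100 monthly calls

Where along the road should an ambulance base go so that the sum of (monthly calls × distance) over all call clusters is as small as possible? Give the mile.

For a sum of weighted absolute distances on a line, the optimum is the weighted median (not the mean). Total weight W = 353; half-weight = 176.5.
Sort by position and accumulate weight:
  mile 1 (Fenton, w=8) → cum 8
  mile 15 (Ashton, w=15) → cum 23
  mile 21 (Brookfield, w=30) → cum 53
  mile 32 (Calder, w=120) → cum 173
  mile 33 (Granby, w=100) → cum 273  ≥ 176.5 → median here
  mile 37 (Elwood, w=10) → cum 283
  mile 56 (Denby, w=70) → cum 353
Optimal location: mile 33.

x = 33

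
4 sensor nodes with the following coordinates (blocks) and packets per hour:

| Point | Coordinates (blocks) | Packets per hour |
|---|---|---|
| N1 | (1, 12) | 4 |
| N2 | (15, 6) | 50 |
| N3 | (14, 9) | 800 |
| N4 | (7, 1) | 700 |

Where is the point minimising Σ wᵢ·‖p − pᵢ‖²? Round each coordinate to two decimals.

The minimiser of Σwᵢ‖p−pᵢ‖² is the weighted centroid p* = (Σwᵢpᵢ)/(Σwᵢ).
Σwᵢ = 1554.
Σwᵢxᵢ = 4·1 + 50·15 + 800·14 + 700·7 = 16854.
Σwᵢyᵢ = 4·12 + 50·6 + 800·9 + 700·1 = 8248.
x* = 16854/1554 = 10.85, y* = 8248/1554 = 5.31.

(10.85, 5.31)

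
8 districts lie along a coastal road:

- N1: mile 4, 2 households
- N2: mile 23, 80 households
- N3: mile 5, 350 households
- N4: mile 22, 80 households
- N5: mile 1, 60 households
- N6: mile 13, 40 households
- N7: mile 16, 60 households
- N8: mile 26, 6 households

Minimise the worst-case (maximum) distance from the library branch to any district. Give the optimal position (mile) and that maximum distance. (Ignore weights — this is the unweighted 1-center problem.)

location 13.5, max distance 12.5

The 1-center on a line is the midpoint of the two extreme points: leftmost at 1, rightmost at 26.
Optimal location = (1 + 26)/2 = 13.5; maximum distance = (26 − 1)/2 = 12.5.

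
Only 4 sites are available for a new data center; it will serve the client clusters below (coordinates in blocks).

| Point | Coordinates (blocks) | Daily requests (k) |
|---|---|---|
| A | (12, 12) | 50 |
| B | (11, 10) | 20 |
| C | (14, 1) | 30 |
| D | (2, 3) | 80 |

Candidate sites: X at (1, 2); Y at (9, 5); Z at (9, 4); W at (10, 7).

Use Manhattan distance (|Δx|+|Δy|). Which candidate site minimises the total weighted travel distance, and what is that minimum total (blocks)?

Total weighted distance at each candidate:
  X (1, 2): total = 1990
  Y (9, 5): total = 1630
  Z (9, 4): total = 1590
  W (10, 7): total = 1690
Minimum is at Z with total 1590 blocks.

Z, total 1590 blocks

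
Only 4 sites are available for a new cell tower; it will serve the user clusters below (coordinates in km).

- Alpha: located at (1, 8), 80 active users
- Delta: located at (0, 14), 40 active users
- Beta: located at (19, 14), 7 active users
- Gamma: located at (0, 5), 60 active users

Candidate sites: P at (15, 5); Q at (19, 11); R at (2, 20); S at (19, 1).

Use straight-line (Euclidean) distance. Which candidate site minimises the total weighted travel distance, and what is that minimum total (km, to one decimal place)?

R, total 2250.5 km

Total weighted distance at each candidate:
  P (15, 5): total = 2814.1
  Q (19, 11): total = 3445.8
  R (2, 20): total = 2250.5
  S (19, 1): total = 3721.9
Minimum is at R with total 2250.5 km.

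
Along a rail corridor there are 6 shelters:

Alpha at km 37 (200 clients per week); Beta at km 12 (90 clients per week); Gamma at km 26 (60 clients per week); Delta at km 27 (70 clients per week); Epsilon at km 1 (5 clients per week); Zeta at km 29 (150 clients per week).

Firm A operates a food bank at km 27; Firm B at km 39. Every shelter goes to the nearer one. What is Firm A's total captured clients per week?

The indifferent point is the midpoint (27+39)/2 = 33; shelters left of it (closer to Firm A at 27) go to Firm A, those right go to Firm B.
  Epsilon at 1 (w=5) → Firm A
  Beta at 12 (w=90) → Firm A
  Gamma at 26 (w=60) → Firm A
  Delta at 27 (w=70) → Firm A
  Zeta at 29 (w=150) → Firm A
  Alpha at 37 (w=200) → Firm B
Firm A captures 375; Firm B captures 200.

375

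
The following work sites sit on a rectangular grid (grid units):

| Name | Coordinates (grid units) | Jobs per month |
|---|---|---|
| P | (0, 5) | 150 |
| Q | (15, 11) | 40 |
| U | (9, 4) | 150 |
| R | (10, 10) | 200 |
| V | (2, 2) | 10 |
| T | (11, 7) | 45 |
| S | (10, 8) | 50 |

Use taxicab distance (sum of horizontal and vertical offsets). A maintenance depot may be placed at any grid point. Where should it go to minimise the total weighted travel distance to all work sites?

Manhattan distance separates: Σwᵢ(|x−xᵢ|+|y−yᵢ|) = Σwᵢ|x−xᵢ| + Σwᵢ|y−yᵢ|, so x and y are optimised independently as 1-D weighted medians.
Total weight W = 645; half = 322.5.
x-coordinate, sorted with cumulative weight:
  x=0 (P, w=150) cum 150
  x=2 (V, w=10) cum 160
  x=9 (U, w=150) cum 310
  x=10 (R, w=200) cum 510  ← median
  x=10 (S, w=50) cum 560
  x=11 (T, w=45) cum 605
  x=15 (Q, w=40) cum 645
⇒ x* = 10
y-coordinate, sorted with cumulative weight:
  y=2 (V, w=10) cum 10
  y=4 (U, w=150) cum 160
  y=5 (P, w=150) cum 310
  y=7 (T, w=45) cum 355  ← median
  y=8 (S, w=50) cum 405
  y=10 (R, w=200) cum 605
  y=11 (Q, w=40) cum 645
⇒ y* = 7

(10, 7)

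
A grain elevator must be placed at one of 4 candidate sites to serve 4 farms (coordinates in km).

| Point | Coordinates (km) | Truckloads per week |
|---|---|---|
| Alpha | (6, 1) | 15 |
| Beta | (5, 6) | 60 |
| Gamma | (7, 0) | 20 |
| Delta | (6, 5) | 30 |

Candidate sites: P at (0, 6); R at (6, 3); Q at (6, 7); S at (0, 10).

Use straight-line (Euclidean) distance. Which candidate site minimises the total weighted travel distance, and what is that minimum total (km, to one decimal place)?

Total weighted distance at each candidate:
  P (0, 6): total = 784.0
  R (6, 3): total = 343.0
  Q (6, 7): total = 376.3
  S (0, 10): total = 1024.9
Minimum is at R with total 343.0 km.

R, total 343.0 km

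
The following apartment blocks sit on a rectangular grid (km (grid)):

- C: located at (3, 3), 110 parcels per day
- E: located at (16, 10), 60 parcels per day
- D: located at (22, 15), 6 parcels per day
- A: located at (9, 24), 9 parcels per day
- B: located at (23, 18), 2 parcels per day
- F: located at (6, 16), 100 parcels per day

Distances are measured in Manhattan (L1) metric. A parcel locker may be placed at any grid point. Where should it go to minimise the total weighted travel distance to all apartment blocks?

Manhattan distance separates: Σwᵢ(|x−xᵢ|+|y−yᵢ|) = Σwᵢ|x−xᵢ| + Σwᵢ|y−yᵢ|, so x and y are optimised independently as 1-D weighted medians.
Total weight W = 287; half = 143.5.
x-coordinate, sorted with cumulative weight:
  x=3 (C, w=110) cum 110
  x=6 (F, w=100) cum 210  ← median
  x=9 (A, w=9) cum 219
  x=16 (E, w=60) cum 279
  x=22 (D, w=6) cum 285
  x=23 (B, w=2) cum 287
⇒ x* = 6
y-coordinate, sorted with cumulative weight:
  y=3 (C, w=110) cum 110
  y=10 (E, w=60) cum 170  ← median
  y=15 (D, w=6) cum 176
  y=16 (F, w=100) cum 276
  y=18 (B, w=2) cum 278
  y=24 (A, w=9) cum 287
⇒ y* = 10

(6, 10)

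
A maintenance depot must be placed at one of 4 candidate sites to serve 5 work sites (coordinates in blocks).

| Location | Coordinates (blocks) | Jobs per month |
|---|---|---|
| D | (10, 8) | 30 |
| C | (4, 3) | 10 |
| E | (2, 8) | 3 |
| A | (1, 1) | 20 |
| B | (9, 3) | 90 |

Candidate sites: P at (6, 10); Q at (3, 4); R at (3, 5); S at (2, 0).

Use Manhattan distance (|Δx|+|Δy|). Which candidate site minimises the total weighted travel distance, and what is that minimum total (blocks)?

Total weighted distance at each candidate:
  P (6, 10): total = 1468
  Q (3, 4): total = 1095
  R (3, 5): total = 1182
  S (2, 0): total = 1494
Minimum is at Q with total 1095 blocks.

Q, total 1095 blocks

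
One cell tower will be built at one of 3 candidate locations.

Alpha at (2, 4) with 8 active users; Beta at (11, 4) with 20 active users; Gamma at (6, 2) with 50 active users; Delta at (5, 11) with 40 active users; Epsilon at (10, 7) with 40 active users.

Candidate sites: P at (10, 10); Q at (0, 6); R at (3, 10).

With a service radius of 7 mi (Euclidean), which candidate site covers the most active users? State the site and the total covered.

Coverage radius r = 7 mi; a point is covered iff (Δx)²+(Δy)² ≤ 7² = 49.
  P (10, 10): covers {Beta, Delta, Epsilon} → 100
  Q (0, 6): covers {Alpha} → 8
  R (3, 10): covers {Alpha, Delta} → 48
Maximum coverage at P: 100 active users.

P, covering 100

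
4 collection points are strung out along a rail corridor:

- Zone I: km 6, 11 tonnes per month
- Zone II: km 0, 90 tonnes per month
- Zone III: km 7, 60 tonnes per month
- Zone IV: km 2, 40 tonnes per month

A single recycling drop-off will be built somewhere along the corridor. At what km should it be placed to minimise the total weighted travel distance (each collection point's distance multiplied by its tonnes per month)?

x = 2

For a sum of weighted absolute distances on a line, the optimum is the weighted median (not the mean). Total weight W = 201; half-weight = 100.5.
Sort by position and accumulate weight:
  km 0 (Zone II, w=90) → cum 90
  km 2 (Zone IV, w=40) → cum 130  ≥ 100.5 → median here
  km 6 (Zone I, w=11) → cum 141
  km 7 (Zone III, w=60) → cum 201
Optimal location: km 2.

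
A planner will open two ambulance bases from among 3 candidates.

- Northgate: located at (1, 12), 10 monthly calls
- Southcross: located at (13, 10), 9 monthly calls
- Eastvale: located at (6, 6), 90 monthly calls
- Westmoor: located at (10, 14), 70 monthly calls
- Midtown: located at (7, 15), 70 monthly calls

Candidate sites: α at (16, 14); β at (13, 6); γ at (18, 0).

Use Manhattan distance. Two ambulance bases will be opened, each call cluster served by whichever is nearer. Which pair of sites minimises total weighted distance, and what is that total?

Evaluate every pair (each demand assigned to the nearer of the two):
  {α, β}: total = 1956
  {β, γ}: total = 2666
  {α, γ}: total = 2973
Best pair: {α, β} with total 1956.

{α, β}, total 1956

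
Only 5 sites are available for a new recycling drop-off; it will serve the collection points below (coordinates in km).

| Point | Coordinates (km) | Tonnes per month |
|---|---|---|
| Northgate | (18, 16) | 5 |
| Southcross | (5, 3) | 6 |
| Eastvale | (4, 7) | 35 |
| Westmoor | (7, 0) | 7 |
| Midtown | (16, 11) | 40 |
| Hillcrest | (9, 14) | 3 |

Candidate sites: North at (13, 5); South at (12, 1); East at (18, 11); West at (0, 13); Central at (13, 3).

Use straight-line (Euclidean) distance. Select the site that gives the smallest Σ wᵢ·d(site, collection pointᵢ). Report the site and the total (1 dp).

North, total 785.1 km

Total weighted distance at each candidate:
  North (13, 5): total = 785.1
  South (12, 1): total = 981.0
  East (18, 11): total = 843.5
  West (0, 13): total = 1186.2
  Central (13, 3): total = 886.2
Minimum is at North with total 785.1 km.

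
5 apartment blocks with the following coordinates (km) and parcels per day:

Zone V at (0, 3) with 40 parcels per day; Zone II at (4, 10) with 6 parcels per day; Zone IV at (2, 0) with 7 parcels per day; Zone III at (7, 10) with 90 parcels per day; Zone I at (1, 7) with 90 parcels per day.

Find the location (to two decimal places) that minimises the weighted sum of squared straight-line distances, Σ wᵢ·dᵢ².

The minimiser of Σwᵢ‖p−pᵢ‖² is the weighted centroid p* = (Σwᵢpᵢ)/(Σwᵢ).
Σwᵢ = 233.
Σwᵢxᵢ = 40·0 + 6·4 + 7·2 + 90·7 + 90·1 = 758.
Σwᵢyᵢ = 40·3 + 6·10 + 7·0 + 90·10 + 90·7 = 1710.
x* = 758/233 = 3.25, y* = 1710/233 = 7.34.

(3.25, 7.34)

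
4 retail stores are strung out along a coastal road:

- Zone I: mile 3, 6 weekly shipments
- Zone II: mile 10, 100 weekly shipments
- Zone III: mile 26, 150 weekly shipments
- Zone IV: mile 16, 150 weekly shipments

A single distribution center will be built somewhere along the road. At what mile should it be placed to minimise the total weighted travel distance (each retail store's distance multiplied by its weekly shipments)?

x = 16

For a sum of weighted absolute distances on a line, the optimum is the weighted median (not the mean). Total weight W = 406; half-weight = 203.
Sort by position and accumulate weight:
  mile 3 (Zone I, w=6) → cum 6
  mile 10 (Zone II, w=100) → cum 106
  mile 16 (Zone IV, w=150) → cum 256  ≥ 203 → median here
  mile 26 (Zone III, w=150) → cum 406
Optimal location: mile 16.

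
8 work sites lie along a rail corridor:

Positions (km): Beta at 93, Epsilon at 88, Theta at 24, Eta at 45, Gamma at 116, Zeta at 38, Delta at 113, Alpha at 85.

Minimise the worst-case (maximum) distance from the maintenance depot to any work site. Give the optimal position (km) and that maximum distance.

location 70, max distance 46

The 1-center on a line is the midpoint of the two extreme points: leftmost at 24, rightmost at 116.
Optimal location = (24 + 116)/2 = 70; maximum distance = (116 − 24)/2 = 46.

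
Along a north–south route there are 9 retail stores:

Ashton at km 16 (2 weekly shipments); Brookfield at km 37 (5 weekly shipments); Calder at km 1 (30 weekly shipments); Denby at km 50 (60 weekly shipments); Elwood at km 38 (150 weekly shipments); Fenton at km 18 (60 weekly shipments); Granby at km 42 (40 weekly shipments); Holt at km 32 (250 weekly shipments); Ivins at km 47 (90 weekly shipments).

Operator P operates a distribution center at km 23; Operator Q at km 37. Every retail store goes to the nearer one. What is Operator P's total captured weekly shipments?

The indifferent point is the midpoint (23+37)/2 = 30; retail stores left of it (closer to Operator P at 23) go to Operator P, those right go to Operator Q.
  Calder at 1 (w=30) → Operator P
  Ashton at 16 (w=2) → Operator P
  Fenton at 18 (w=60) → Operator P
  Holt at 32 (w=250) → Operator Q
  Brookfield at 37 (w=5) → Operator Q
  Elwood at 38 (w=150) → Operator Q
  Granby at 42 (w=40) → Operator Q
  Ivins at 47 (w=90) → Operator Q
  Denby at 50 (w=60) → Operator Q
Operator P captures 92; Operator Q captures 595.

92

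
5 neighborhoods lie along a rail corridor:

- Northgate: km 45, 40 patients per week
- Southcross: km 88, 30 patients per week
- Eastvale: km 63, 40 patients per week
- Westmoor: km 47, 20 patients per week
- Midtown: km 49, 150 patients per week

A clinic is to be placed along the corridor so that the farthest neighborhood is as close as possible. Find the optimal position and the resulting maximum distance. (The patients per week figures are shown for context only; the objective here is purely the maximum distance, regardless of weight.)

The 1-center on a line is the midpoint of the two extreme points: leftmost at 45, rightmost at 88.
Optimal location = (45 + 88)/2 = 66.5; maximum distance = (88 − 45)/2 = 21.5.

location 66.5, max distance 21.5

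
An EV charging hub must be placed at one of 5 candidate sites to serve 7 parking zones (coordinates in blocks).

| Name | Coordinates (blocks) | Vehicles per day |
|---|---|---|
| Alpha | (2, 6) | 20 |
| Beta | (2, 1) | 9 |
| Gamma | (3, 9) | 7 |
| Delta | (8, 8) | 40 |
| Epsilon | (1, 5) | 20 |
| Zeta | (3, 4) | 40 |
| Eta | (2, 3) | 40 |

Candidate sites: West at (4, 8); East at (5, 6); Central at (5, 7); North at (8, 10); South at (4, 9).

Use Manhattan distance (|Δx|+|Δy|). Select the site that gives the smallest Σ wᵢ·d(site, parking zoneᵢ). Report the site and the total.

East, total 867 blocks

Total weighted distance at each candidate:
  West (4, 8): total = 935
  East (5, 6): total = 867
  Central (5, 7): total = 949
  North (8, 10): total = 1657
  South (4, 9): total = 1097
Minimum is at East with total 867 blocks.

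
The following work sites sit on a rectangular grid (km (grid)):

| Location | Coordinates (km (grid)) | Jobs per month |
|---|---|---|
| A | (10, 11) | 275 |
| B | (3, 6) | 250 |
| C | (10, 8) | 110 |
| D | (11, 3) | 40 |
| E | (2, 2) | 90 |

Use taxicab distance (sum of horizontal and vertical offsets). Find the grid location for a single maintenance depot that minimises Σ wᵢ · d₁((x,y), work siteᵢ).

Manhattan distance separates: Σwᵢ(|x−xᵢ|+|y−yᵢ|) = Σwᵢ|x−xᵢ| + Σwᵢ|y−yᵢ|, so x and y are optimised independently as 1-D weighted medians.
Total weight W = 765; half = 382.5.
x-coordinate, sorted with cumulative weight:
  x=2 (E, w=90) cum 90
  x=3 (B, w=250) cum 340
  x=10 (A, w=275) cum 615  ← median
  x=10 (C, w=110) cum 725
  x=11 (D, w=40) cum 765
⇒ x* = 10
y-coordinate, sorted with cumulative weight:
  y=2 (E, w=90) cum 90
  y=3 (D, w=40) cum 130
  y=6 (B, w=250) cum 380
  y=8 (C, w=110) cum 490  ← median
  y=11 (A, w=275) cum 765
⇒ y* = 8

(10, 8)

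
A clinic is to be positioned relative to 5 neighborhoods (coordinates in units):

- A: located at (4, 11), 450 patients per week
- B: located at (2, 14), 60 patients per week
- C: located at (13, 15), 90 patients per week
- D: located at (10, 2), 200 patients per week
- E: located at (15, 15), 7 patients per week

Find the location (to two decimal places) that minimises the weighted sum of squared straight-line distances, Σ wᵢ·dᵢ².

(6.44, 9.47)

The minimiser of Σwᵢ‖p−pᵢ‖² is the weighted centroid p* = (Σwᵢpᵢ)/(Σwᵢ).
Σwᵢ = 807.
Σwᵢxᵢ = 450·4 + 60·2 + 90·13 + 200·10 + 7·15 = 5195.
Σwᵢyᵢ = 450·11 + 60·14 + 90·15 + 200·2 + 7·15 = 7645.
x* = 5195/807 = 6.44, y* = 7645/807 = 9.47.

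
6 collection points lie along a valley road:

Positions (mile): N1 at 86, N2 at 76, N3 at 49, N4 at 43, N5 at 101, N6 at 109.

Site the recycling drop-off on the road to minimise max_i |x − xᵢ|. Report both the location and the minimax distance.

The 1-center on a line is the midpoint of the two extreme points: leftmost at 43, rightmost at 109.
Optimal location = (43 + 109)/2 = 76; maximum distance = (109 − 43)/2 = 33.

location 76, max distance 33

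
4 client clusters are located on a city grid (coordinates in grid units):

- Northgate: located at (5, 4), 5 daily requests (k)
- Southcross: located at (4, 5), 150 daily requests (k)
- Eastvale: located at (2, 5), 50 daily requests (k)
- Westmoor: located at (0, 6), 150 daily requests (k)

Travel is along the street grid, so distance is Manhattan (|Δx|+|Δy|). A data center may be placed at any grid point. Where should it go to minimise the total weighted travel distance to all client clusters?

(2, 5)

Manhattan distance separates: Σwᵢ(|x−xᵢ|+|y−yᵢ|) = Σwᵢ|x−xᵢ| + Σwᵢ|y−yᵢ|, so x and y are optimised independently as 1-D weighted medians.
Total weight W = 355; half = 177.5.
x-coordinate, sorted with cumulative weight:
  x=0 (Westmoor, w=150) cum 150
  x=2 (Eastvale, w=50) cum 200  ← median
  x=4 (Southcross, w=150) cum 350
  x=5 (Northgate, w=5) cum 355
⇒ x* = 2
y-coordinate, sorted with cumulative weight:
  y=4 (Northgate, w=5) cum 5
  y=5 (Southcross, w=150) cum 155
  y=5 (Eastvale, w=50) cum 205  ← median
  y=6 (Westmoor, w=150) cum 355
⇒ y* = 5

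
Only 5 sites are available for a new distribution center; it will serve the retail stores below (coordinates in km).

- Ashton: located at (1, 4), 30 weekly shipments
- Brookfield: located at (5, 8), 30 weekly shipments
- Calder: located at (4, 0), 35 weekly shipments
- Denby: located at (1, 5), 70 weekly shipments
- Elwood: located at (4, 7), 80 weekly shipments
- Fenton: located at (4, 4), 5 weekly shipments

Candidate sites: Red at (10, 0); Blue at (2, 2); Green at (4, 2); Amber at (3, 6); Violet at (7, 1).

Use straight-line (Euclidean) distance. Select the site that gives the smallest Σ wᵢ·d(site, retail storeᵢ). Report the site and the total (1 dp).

Total weighted distance at each candidate:
  Red (10, 0): total = 2282.8
  Blue (2, 2): total = 1033.6
  Green (4, 2): total = 1067.6
  Amber (3, 6): total = 663.4
  Violet (7, 1): total = 1593.0
Minimum is at Amber with total 663.4 km.

Amber, total 663.4 km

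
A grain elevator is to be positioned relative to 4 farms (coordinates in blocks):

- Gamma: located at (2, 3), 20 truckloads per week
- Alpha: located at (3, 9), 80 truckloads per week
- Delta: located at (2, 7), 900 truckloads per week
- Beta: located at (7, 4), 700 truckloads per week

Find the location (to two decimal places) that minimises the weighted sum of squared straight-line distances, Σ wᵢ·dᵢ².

The minimiser of Σwᵢ‖p−pᵢ‖² is the weighted centroid p* = (Σwᵢpᵢ)/(Σwᵢ).
Σwᵢ = 1700.
Σwᵢxᵢ = 20·2 + 80·3 + 900·2 + 700·7 = 6980.
Σwᵢyᵢ = 20·3 + 80·9 + 900·7 + 700·4 = 9880.
x* = 6980/1700 = 4.11, y* = 9880/1700 = 5.81.

(4.11, 5.81)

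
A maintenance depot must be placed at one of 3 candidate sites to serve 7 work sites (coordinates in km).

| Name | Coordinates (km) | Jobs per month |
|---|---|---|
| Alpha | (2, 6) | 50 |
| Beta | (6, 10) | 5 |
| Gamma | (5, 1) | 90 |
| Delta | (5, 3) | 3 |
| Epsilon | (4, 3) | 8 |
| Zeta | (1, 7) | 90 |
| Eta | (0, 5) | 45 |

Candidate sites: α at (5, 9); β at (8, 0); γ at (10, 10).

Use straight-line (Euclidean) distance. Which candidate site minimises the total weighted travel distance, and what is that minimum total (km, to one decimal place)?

α, total 1696.5 km

Total weighted distance at each candidate:
  α (5, 9): total = 1696.5
  β (8, 0): total = 2128.1
  γ (10, 10): total = 2850.3
Minimum is at α with total 1696.5 km.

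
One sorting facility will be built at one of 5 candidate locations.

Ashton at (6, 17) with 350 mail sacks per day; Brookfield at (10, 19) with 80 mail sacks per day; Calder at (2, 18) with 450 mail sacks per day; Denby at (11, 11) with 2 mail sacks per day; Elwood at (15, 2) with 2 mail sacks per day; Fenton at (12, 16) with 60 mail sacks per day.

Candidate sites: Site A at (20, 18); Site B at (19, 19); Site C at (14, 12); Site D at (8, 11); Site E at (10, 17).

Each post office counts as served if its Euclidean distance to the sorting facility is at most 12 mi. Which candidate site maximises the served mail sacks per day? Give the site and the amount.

Site D, covering 944

Coverage radius r = 12 mi; a point is covered iff (Δx)²+(Δy)² ≤ 12² = 144.
  Site A (20, 18): covers {Brookfield, Denby, Fenton} → 142
  Site B (19, 19): covers {Brookfield, Denby, Fenton} → 142
  Site C (14, 12): covers {Ashton, Brookfield, Denby, Elwood, Fenton} → 494
  Site D (8, 11): covers {Ashton, Brookfield, Calder, Denby, Elwood, Fenton} → 944
  Site E (10, 17): covers {Ashton, Brookfield, Calder, Denby, Fenton} → 942
Maximum coverage at Site D: 944 mail sacks per day.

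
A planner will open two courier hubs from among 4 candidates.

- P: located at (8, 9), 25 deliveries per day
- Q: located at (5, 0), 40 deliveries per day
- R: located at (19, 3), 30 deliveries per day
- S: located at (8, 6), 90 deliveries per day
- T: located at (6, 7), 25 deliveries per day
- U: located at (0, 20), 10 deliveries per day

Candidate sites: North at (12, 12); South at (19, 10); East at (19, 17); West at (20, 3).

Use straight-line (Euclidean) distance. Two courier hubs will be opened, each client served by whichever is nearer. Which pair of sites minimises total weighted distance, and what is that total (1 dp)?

{North, West}, total 1699.2

Evaluate every pair (each demand assigned to the nearer of the two):
  {North, West}: total = 1699.2
  {North, South}: total = 1879.2
  {North, East}: total = 2011.2
  {South, West}: total = 2519.7
  {East, West}: total = 2646.9
  {South, East}: total = 2753.6
Best pair: {North, West} with total 1699.2.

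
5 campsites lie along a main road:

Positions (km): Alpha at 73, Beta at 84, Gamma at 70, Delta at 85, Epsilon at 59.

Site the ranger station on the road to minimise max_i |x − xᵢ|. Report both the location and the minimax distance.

location 72, max distance 13

The 1-center on a line is the midpoint of the two extreme points: leftmost at 59, rightmost at 85.
Optimal location = (59 + 85)/2 = 72; maximum distance = (85 − 59)/2 = 13.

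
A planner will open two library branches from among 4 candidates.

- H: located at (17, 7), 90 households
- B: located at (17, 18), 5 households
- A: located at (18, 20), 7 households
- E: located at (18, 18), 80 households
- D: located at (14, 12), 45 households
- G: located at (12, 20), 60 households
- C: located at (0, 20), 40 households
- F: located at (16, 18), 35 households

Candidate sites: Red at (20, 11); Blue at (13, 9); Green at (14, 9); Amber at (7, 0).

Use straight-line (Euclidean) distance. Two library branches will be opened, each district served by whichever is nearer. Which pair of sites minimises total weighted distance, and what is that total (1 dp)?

Evaluate every pair (each demand assigned to the nearer of the two):
  {Red, Green}: total = 2809.7
  {Red, Blue}: total = 2855.9
  {Blue, Green}: total = 3043.4
  {Green, Amber}: total = 3082.5
  {Blue, Amber}: total = 3178.2
  {Red, Amber}: total = 3261.0
Best pair: {Red, Green} with total 2809.7.

{Red, Green}, total 2809.7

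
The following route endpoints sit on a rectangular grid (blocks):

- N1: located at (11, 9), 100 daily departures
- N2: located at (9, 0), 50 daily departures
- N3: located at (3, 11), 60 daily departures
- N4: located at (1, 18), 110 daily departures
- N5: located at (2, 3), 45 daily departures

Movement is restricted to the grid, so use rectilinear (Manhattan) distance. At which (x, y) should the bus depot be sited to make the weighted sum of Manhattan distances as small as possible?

(3, 9)

Manhattan distance separates: Σwᵢ(|x−xᵢ|+|y−yᵢ|) = Σwᵢ|x−xᵢ| + Σwᵢ|y−yᵢ|, so x and y are optimised independently as 1-D weighted medians.
Total weight W = 365; half = 182.5.
x-coordinate, sorted with cumulative weight:
  x=1 (N4, w=110) cum 110
  x=2 (N5, w=45) cum 155
  x=3 (N3, w=60) cum 215  ← median
  x=9 (N2, w=50) cum 265
  x=11 (N1, w=100) cum 365
⇒ x* = 3
y-coordinate, sorted with cumulative weight:
  y=0 (N2, w=50) cum 50
  y=3 (N5, w=45) cum 95
  y=9 (N1, w=100) cum 195  ← median
  y=11 (N3, w=60) cum 255
  y=18 (N4, w=110) cum 365
⇒ y* = 9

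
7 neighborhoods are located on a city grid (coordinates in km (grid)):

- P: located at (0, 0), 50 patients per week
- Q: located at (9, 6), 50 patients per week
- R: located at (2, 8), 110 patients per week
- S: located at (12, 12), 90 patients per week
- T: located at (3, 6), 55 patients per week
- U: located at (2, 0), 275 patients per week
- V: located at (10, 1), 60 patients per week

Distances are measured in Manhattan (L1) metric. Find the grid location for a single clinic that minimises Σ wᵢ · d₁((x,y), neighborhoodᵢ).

Manhattan distance separates: Σwᵢ(|x−xᵢ|+|y−yᵢ|) = Σwᵢ|x−xᵢ| + Σwᵢ|y−yᵢ|, so x and y are optimised independently as 1-D weighted medians.
Total weight W = 690; half = 345.
x-coordinate, sorted with cumulative weight:
  x=0 (P, w=50) cum 50
  x=2 (R, w=110) cum 160
  x=2 (U, w=275) cum 435  ← median
  x=3 (T, w=55) cum 490
  x=9 (Q, w=50) cum 540
  x=10 (V, w=60) cum 600
  x=12 (S, w=90) cum 690
⇒ x* = 2
y-coordinate, sorted with cumulative weight:
  y=0 (P, w=50) cum 50
  y=0 (U, w=275) cum 325
  y=1 (V, w=60) cum 385  ← median
  y=6 (Q, w=50) cum 435
  y=6 (T, w=55) cum 490
  y=8 (R, w=110) cum 600
  y=12 (S, w=90) cum 690
⇒ y* = 1

(2, 1)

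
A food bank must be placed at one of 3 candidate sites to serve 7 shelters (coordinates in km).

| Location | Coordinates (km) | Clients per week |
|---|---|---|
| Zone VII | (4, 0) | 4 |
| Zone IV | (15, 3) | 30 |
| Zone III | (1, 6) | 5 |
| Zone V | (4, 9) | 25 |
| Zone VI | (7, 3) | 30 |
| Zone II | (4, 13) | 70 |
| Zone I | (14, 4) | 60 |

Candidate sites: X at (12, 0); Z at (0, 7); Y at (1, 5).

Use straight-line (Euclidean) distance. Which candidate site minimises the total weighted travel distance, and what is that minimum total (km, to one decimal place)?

Total weighted distance at each candidate:
  X (12, 0): total = 2034.7
  Z (0, 7): total = 2222.6
  Y (1, 5): total = 2147.7
Minimum is at X with total 2034.7 km.

X, total 2034.7 km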